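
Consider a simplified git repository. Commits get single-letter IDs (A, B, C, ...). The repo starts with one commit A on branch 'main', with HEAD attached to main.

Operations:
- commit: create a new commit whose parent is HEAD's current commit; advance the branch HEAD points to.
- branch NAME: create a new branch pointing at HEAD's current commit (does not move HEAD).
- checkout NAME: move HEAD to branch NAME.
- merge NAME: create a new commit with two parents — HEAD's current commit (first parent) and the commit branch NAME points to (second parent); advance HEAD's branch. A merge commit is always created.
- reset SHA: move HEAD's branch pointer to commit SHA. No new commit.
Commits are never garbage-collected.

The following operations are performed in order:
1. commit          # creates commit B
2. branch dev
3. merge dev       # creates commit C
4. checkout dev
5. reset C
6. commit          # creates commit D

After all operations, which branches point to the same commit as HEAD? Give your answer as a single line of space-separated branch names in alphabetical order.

Answer: dev

Derivation:
After op 1 (commit): HEAD=main@B [main=B]
After op 2 (branch): HEAD=main@B [dev=B main=B]
After op 3 (merge): HEAD=main@C [dev=B main=C]
After op 4 (checkout): HEAD=dev@B [dev=B main=C]
After op 5 (reset): HEAD=dev@C [dev=C main=C]
After op 6 (commit): HEAD=dev@D [dev=D main=C]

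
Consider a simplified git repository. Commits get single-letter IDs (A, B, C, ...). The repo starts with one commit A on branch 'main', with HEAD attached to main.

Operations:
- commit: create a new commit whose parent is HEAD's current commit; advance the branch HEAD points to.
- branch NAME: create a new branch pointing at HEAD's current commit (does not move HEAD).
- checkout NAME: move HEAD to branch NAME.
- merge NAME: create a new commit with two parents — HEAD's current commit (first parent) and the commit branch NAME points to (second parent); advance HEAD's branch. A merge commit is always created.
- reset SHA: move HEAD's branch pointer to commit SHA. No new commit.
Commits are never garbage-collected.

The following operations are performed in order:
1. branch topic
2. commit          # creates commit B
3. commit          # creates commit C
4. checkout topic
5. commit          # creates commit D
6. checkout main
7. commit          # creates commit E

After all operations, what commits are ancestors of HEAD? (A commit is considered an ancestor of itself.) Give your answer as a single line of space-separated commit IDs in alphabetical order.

Answer: A B C E

Derivation:
After op 1 (branch): HEAD=main@A [main=A topic=A]
After op 2 (commit): HEAD=main@B [main=B topic=A]
After op 3 (commit): HEAD=main@C [main=C topic=A]
After op 4 (checkout): HEAD=topic@A [main=C topic=A]
After op 5 (commit): HEAD=topic@D [main=C topic=D]
After op 6 (checkout): HEAD=main@C [main=C topic=D]
After op 7 (commit): HEAD=main@E [main=E topic=D]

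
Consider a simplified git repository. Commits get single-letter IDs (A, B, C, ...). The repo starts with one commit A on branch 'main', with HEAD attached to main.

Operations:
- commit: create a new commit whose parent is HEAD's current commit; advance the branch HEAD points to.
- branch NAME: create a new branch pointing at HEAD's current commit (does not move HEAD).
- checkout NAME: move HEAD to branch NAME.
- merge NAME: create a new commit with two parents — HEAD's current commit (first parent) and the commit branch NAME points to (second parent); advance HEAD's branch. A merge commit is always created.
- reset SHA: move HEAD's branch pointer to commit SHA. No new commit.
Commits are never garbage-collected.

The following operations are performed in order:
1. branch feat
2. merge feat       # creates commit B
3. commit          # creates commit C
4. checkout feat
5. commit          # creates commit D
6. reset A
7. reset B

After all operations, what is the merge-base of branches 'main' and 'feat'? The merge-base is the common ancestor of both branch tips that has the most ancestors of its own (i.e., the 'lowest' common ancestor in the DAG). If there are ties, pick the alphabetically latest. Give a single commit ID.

After op 1 (branch): HEAD=main@A [feat=A main=A]
After op 2 (merge): HEAD=main@B [feat=A main=B]
After op 3 (commit): HEAD=main@C [feat=A main=C]
After op 4 (checkout): HEAD=feat@A [feat=A main=C]
After op 5 (commit): HEAD=feat@D [feat=D main=C]
After op 6 (reset): HEAD=feat@A [feat=A main=C]
After op 7 (reset): HEAD=feat@B [feat=B main=C]
ancestors(main=C): ['A', 'B', 'C']
ancestors(feat=B): ['A', 'B']
common: ['A', 'B']

Answer: B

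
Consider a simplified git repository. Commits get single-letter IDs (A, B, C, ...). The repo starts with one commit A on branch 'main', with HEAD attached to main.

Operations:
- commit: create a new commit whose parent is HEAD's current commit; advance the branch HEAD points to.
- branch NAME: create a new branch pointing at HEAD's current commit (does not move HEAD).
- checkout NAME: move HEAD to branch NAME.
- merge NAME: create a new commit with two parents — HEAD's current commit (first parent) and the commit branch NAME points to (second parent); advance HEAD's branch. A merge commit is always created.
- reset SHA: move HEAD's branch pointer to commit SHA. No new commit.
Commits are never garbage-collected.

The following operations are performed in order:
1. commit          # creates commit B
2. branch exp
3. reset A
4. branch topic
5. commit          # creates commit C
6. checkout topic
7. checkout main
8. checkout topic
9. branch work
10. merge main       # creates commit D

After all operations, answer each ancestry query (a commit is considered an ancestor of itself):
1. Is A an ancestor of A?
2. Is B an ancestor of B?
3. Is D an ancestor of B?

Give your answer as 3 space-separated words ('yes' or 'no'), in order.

Answer: yes yes no

Derivation:
After op 1 (commit): HEAD=main@B [main=B]
After op 2 (branch): HEAD=main@B [exp=B main=B]
After op 3 (reset): HEAD=main@A [exp=B main=A]
After op 4 (branch): HEAD=main@A [exp=B main=A topic=A]
After op 5 (commit): HEAD=main@C [exp=B main=C topic=A]
After op 6 (checkout): HEAD=topic@A [exp=B main=C topic=A]
After op 7 (checkout): HEAD=main@C [exp=B main=C topic=A]
After op 8 (checkout): HEAD=topic@A [exp=B main=C topic=A]
After op 9 (branch): HEAD=topic@A [exp=B main=C topic=A work=A]
After op 10 (merge): HEAD=topic@D [exp=B main=C topic=D work=A]
ancestors(A) = {A}; A in? yes
ancestors(B) = {A,B}; B in? yes
ancestors(B) = {A,B}; D in? no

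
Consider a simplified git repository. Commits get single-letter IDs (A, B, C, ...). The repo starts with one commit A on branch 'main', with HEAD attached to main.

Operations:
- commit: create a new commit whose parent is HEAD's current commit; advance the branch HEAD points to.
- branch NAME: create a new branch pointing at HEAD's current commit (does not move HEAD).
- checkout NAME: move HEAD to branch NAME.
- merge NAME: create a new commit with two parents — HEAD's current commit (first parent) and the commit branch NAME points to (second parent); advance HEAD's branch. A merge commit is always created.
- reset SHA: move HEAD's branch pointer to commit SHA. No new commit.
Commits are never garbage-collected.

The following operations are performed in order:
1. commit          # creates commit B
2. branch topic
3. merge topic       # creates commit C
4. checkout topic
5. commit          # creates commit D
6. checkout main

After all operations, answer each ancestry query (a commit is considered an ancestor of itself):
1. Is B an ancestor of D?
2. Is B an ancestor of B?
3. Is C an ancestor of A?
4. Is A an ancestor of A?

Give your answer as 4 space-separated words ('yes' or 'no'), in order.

After op 1 (commit): HEAD=main@B [main=B]
After op 2 (branch): HEAD=main@B [main=B topic=B]
After op 3 (merge): HEAD=main@C [main=C topic=B]
After op 4 (checkout): HEAD=topic@B [main=C topic=B]
After op 5 (commit): HEAD=topic@D [main=C topic=D]
After op 6 (checkout): HEAD=main@C [main=C topic=D]
ancestors(D) = {A,B,D}; B in? yes
ancestors(B) = {A,B}; B in? yes
ancestors(A) = {A}; C in? no
ancestors(A) = {A}; A in? yes

Answer: yes yes no yes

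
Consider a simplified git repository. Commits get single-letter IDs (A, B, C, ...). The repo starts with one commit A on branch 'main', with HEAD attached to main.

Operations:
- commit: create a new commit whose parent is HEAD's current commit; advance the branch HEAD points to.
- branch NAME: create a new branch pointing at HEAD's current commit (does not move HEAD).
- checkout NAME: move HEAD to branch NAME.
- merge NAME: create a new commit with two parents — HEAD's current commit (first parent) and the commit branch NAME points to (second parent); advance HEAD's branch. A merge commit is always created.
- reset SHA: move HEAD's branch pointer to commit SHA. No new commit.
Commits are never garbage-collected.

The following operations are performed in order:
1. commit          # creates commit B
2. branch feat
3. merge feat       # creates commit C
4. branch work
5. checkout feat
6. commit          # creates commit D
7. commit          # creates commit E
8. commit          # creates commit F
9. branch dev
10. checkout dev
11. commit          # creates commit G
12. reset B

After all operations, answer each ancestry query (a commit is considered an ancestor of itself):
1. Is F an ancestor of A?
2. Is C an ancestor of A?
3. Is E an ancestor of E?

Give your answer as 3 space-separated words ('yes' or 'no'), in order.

After op 1 (commit): HEAD=main@B [main=B]
After op 2 (branch): HEAD=main@B [feat=B main=B]
After op 3 (merge): HEAD=main@C [feat=B main=C]
After op 4 (branch): HEAD=main@C [feat=B main=C work=C]
After op 5 (checkout): HEAD=feat@B [feat=B main=C work=C]
After op 6 (commit): HEAD=feat@D [feat=D main=C work=C]
After op 7 (commit): HEAD=feat@E [feat=E main=C work=C]
After op 8 (commit): HEAD=feat@F [feat=F main=C work=C]
After op 9 (branch): HEAD=feat@F [dev=F feat=F main=C work=C]
After op 10 (checkout): HEAD=dev@F [dev=F feat=F main=C work=C]
After op 11 (commit): HEAD=dev@G [dev=G feat=F main=C work=C]
After op 12 (reset): HEAD=dev@B [dev=B feat=F main=C work=C]
ancestors(A) = {A}; F in? no
ancestors(A) = {A}; C in? no
ancestors(E) = {A,B,D,E}; E in? yes

Answer: no no yes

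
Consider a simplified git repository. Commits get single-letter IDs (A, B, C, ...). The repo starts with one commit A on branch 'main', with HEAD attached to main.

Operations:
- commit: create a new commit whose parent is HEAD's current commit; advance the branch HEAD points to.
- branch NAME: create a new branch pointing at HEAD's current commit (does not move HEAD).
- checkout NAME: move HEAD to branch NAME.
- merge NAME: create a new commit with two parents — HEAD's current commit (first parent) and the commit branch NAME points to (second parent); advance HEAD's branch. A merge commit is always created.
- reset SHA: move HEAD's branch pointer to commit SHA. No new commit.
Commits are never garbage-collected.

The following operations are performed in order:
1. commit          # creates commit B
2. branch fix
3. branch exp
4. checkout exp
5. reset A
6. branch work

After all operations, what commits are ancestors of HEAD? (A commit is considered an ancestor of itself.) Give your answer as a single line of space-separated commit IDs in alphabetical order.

After op 1 (commit): HEAD=main@B [main=B]
After op 2 (branch): HEAD=main@B [fix=B main=B]
After op 3 (branch): HEAD=main@B [exp=B fix=B main=B]
After op 4 (checkout): HEAD=exp@B [exp=B fix=B main=B]
After op 5 (reset): HEAD=exp@A [exp=A fix=B main=B]
After op 6 (branch): HEAD=exp@A [exp=A fix=B main=B work=A]

Answer: A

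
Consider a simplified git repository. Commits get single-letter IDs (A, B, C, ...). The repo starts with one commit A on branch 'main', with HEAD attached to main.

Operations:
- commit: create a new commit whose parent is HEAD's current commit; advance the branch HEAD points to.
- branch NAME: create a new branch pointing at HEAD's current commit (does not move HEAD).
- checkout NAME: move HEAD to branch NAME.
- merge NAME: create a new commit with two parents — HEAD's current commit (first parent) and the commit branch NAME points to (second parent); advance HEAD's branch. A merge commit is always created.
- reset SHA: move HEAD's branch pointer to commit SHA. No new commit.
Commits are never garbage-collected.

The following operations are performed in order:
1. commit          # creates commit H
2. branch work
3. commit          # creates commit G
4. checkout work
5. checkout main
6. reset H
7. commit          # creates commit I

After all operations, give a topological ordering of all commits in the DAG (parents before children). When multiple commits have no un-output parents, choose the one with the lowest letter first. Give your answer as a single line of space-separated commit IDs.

Answer: A H G I

Derivation:
After op 1 (commit): HEAD=main@H [main=H]
After op 2 (branch): HEAD=main@H [main=H work=H]
After op 3 (commit): HEAD=main@G [main=G work=H]
After op 4 (checkout): HEAD=work@H [main=G work=H]
After op 5 (checkout): HEAD=main@G [main=G work=H]
After op 6 (reset): HEAD=main@H [main=H work=H]
After op 7 (commit): HEAD=main@I [main=I work=H]
commit A: parents=[]
commit G: parents=['H']
commit H: parents=['A']
commit I: parents=['H']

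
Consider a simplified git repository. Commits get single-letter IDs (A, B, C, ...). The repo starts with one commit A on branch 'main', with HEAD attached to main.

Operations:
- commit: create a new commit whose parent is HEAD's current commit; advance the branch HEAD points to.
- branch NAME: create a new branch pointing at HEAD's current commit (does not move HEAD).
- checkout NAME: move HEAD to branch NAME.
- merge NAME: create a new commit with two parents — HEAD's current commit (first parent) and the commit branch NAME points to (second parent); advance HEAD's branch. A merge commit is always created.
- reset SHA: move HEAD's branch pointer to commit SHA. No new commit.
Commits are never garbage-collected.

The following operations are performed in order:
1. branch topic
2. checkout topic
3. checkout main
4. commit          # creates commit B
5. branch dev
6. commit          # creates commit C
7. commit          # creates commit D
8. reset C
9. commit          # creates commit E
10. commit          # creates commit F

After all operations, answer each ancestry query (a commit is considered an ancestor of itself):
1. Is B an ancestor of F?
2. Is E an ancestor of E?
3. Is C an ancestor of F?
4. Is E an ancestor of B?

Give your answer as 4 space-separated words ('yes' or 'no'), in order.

Answer: yes yes yes no

Derivation:
After op 1 (branch): HEAD=main@A [main=A topic=A]
After op 2 (checkout): HEAD=topic@A [main=A topic=A]
After op 3 (checkout): HEAD=main@A [main=A topic=A]
After op 4 (commit): HEAD=main@B [main=B topic=A]
After op 5 (branch): HEAD=main@B [dev=B main=B topic=A]
After op 6 (commit): HEAD=main@C [dev=B main=C topic=A]
After op 7 (commit): HEAD=main@D [dev=B main=D topic=A]
After op 8 (reset): HEAD=main@C [dev=B main=C topic=A]
After op 9 (commit): HEAD=main@E [dev=B main=E topic=A]
After op 10 (commit): HEAD=main@F [dev=B main=F topic=A]
ancestors(F) = {A,B,C,E,F}; B in? yes
ancestors(E) = {A,B,C,E}; E in? yes
ancestors(F) = {A,B,C,E,F}; C in? yes
ancestors(B) = {A,B}; E in? no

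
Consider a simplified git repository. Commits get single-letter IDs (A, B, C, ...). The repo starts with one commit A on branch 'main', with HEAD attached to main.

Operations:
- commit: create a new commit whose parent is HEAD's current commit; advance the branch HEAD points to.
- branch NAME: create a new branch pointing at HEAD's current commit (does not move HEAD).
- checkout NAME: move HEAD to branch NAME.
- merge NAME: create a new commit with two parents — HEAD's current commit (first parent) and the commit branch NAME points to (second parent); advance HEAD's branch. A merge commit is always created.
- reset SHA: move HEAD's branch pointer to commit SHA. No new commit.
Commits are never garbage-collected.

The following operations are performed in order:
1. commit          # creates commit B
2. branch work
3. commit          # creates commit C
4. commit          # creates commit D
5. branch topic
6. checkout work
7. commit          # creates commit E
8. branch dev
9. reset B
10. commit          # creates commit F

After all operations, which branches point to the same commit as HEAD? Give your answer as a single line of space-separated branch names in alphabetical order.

After op 1 (commit): HEAD=main@B [main=B]
After op 2 (branch): HEAD=main@B [main=B work=B]
After op 3 (commit): HEAD=main@C [main=C work=B]
After op 4 (commit): HEAD=main@D [main=D work=B]
After op 5 (branch): HEAD=main@D [main=D topic=D work=B]
After op 6 (checkout): HEAD=work@B [main=D topic=D work=B]
After op 7 (commit): HEAD=work@E [main=D topic=D work=E]
After op 8 (branch): HEAD=work@E [dev=E main=D topic=D work=E]
After op 9 (reset): HEAD=work@B [dev=E main=D topic=D work=B]
After op 10 (commit): HEAD=work@F [dev=E main=D topic=D work=F]

Answer: work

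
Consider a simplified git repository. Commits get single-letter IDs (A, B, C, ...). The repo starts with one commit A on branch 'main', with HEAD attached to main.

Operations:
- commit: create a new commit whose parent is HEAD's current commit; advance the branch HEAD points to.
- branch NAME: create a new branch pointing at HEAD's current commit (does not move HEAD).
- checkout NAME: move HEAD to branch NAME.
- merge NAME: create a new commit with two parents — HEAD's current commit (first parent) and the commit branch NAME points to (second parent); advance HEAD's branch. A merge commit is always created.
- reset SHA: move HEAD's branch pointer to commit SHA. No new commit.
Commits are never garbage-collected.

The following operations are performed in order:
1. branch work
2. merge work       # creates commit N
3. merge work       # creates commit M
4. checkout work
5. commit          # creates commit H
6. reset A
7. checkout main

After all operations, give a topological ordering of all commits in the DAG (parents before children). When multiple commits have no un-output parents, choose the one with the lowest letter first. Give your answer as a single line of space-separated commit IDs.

Answer: A H N M

Derivation:
After op 1 (branch): HEAD=main@A [main=A work=A]
After op 2 (merge): HEAD=main@N [main=N work=A]
After op 3 (merge): HEAD=main@M [main=M work=A]
After op 4 (checkout): HEAD=work@A [main=M work=A]
After op 5 (commit): HEAD=work@H [main=M work=H]
After op 6 (reset): HEAD=work@A [main=M work=A]
After op 7 (checkout): HEAD=main@M [main=M work=A]
commit A: parents=[]
commit H: parents=['A']
commit M: parents=['N', 'A']
commit N: parents=['A', 'A']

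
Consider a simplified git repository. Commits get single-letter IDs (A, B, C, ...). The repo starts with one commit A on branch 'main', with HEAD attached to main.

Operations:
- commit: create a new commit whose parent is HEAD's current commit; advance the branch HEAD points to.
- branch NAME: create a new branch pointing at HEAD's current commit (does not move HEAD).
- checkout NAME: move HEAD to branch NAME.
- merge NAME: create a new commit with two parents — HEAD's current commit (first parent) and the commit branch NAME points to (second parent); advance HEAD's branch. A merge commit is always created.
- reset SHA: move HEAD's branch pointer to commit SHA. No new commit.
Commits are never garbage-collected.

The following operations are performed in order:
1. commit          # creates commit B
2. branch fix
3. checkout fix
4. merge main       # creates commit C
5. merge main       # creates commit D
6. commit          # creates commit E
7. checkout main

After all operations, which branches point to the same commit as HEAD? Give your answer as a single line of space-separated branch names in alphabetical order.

After op 1 (commit): HEAD=main@B [main=B]
After op 2 (branch): HEAD=main@B [fix=B main=B]
After op 3 (checkout): HEAD=fix@B [fix=B main=B]
After op 4 (merge): HEAD=fix@C [fix=C main=B]
After op 5 (merge): HEAD=fix@D [fix=D main=B]
After op 6 (commit): HEAD=fix@E [fix=E main=B]
After op 7 (checkout): HEAD=main@B [fix=E main=B]

Answer: main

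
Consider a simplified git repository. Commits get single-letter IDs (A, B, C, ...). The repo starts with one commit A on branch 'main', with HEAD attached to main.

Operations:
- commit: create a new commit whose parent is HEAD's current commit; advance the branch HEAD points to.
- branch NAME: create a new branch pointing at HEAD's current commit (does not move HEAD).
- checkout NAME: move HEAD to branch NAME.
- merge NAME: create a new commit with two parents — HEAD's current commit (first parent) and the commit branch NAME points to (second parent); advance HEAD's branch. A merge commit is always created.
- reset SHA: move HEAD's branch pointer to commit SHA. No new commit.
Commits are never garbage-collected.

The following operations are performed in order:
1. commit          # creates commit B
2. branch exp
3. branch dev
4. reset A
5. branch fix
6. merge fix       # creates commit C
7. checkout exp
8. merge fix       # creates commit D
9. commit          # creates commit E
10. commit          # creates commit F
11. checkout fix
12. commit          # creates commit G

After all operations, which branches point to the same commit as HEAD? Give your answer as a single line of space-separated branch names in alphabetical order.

After op 1 (commit): HEAD=main@B [main=B]
After op 2 (branch): HEAD=main@B [exp=B main=B]
After op 3 (branch): HEAD=main@B [dev=B exp=B main=B]
After op 4 (reset): HEAD=main@A [dev=B exp=B main=A]
After op 5 (branch): HEAD=main@A [dev=B exp=B fix=A main=A]
After op 6 (merge): HEAD=main@C [dev=B exp=B fix=A main=C]
After op 7 (checkout): HEAD=exp@B [dev=B exp=B fix=A main=C]
After op 8 (merge): HEAD=exp@D [dev=B exp=D fix=A main=C]
After op 9 (commit): HEAD=exp@E [dev=B exp=E fix=A main=C]
After op 10 (commit): HEAD=exp@F [dev=B exp=F fix=A main=C]
After op 11 (checkout): HEAD=fix@A [dev=B exp=F fix=A main=C]
After op 12 (commit): HEAD=fix@G [dev=B exp=F fix=G main=C]

Answer: fix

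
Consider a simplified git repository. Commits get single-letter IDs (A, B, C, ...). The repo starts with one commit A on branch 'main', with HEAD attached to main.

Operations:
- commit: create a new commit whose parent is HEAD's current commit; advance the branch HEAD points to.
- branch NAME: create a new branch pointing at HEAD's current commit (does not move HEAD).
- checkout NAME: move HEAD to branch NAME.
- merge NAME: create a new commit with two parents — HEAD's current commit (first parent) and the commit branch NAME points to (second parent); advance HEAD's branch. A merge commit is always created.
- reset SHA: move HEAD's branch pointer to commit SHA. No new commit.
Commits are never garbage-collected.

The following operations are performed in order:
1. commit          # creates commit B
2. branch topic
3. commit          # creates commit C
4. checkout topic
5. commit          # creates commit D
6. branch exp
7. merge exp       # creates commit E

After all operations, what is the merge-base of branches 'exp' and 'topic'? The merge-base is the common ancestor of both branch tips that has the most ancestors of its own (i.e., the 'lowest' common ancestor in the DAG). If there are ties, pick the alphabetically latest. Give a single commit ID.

After op 1 (commit): HEAD=main@B [main=B]
After op 2 (branch): HEAD=main@B [main=B topic=B]
After op 3 (commit): HEAD=main@C [main=C topic=B]
After op 4 (checkout): HEAD=topic@B [main=C topic=B]
After op 5 (commit): HEAD=topic@D [main=C topic=D]
After op 6 (branch): HEAD=topic@D [exp=D main=C topic=D]
After op 7 (merge): HEAD=topic@E [exp=D main=C topic=E]
ancestors(exp=D): ['A', 'B', 'D']
ancestors(topic=E): ['A', 'B', 'D', 'E']
common: ['A', 'B', 'D']

Answer: D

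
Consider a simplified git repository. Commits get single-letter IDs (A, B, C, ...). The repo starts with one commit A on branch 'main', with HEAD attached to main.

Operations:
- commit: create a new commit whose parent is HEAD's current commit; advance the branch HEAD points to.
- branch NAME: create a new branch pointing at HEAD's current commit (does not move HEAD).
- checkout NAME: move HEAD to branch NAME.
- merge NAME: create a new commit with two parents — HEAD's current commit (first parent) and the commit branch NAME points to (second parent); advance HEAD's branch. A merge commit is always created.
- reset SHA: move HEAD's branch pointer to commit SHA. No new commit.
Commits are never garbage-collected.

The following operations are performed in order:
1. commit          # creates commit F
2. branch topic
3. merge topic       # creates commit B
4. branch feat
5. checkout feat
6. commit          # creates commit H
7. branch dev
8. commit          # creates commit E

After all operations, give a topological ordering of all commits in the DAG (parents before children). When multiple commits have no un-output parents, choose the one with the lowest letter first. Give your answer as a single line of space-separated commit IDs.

Answer: A F B H E

Derivation:
After op 1 (commit): HEAD=main@F [main=F]
After op 2 (branch): HEAD=main@F [main=F topic=F]
After op 3 (merge): HEAD=main@B [main=B topic=F]
After op 4 (branch): HEAD=main@B [feat=B main=B topic=F]
After op 5 (checkout): HEAD=feat@B [feat=B main=B topic=F]
After op 6 (commit): HEAD=feat@H [feat=H main=B topic=F]
After op 7 (branch): HEAD=feat@H [dev=H feat=H main=B topic=F]
After op 8 (commit): HEAD=feat@E [dev=H feat=E main=B topic=F]
commit A: parents=[]
commit B: parents=['F', 'F']
commit E: parents=['H']
commit F: parents=['A']
commit H: parents=['B']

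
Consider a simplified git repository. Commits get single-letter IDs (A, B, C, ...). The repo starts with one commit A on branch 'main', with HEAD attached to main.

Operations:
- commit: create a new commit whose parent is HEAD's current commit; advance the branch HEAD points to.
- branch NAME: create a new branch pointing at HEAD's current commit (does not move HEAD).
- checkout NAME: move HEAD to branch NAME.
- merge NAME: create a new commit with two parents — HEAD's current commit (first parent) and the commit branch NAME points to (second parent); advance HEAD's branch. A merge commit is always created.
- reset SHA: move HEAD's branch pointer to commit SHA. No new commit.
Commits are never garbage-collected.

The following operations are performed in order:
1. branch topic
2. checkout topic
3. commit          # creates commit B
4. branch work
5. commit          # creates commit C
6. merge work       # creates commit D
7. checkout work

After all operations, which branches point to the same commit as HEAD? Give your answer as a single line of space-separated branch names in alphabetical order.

After op 1 (branch): HEAD=main@A [main=A topic=A]
After op 2 (checkout): HEAD=topic@A [main=A topic=A]
After op 3 (commit): HEAD=topic@B [main=A topic=B]
After op 4 (branch): HEAD=topic@B [main=A topic=B work=B]
After op 5 (commit): HEAD=topic@C [main=A topic=C work=B]
After op 6 (merge): HEAD=topic@D [main=A topic=D work=B]
After op 7 (checkout): HEAD=work@B [main=A topic=D work=B]

Answer: work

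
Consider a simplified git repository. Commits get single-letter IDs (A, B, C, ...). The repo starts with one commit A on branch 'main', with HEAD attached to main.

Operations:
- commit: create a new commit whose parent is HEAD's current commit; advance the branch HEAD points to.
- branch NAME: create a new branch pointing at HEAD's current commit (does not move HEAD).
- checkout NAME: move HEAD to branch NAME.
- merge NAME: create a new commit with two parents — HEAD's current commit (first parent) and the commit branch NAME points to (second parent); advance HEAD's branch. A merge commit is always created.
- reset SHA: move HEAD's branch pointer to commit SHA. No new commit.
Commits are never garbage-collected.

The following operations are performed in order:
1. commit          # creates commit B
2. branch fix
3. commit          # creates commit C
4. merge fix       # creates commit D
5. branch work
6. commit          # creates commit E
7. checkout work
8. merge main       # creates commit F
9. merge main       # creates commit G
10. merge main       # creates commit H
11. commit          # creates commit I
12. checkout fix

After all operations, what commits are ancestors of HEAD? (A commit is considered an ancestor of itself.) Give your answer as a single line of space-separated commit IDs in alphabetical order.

Answer: A B

Derivation:
After op 1 (commit): HEAD=main@B [main=B]
After op 2 (branch): HEAD=main@B [fix=B main=B]
After op 3 (commit): HEAD=main@C [fix=B main=C]
After op 4 (merge): HEAD=main@D [fix=B main=D]
After op 5 (branch): HEAD=main@D [fix=B main=D work=D]
After op 6 (commit): HEAD=main@E [fix=B main=E work=D]
After op 7 (checkout): HEAD=work@D [fix=B main=E work=D]
After op 8 (merge): HEAD=work@F [fix=B main=E work=F]
After op 9 (merge): HEAD=work@G [fix=B main=E work=G]
After op 10 (merge): HEAD=work@H [fix=B main=E work=H]
After op 11 (commit): HEAD=work@I [fix=B main=E work=I]
After op 12 (checkout): HEAD=fix@B [fix=B main=E work=I]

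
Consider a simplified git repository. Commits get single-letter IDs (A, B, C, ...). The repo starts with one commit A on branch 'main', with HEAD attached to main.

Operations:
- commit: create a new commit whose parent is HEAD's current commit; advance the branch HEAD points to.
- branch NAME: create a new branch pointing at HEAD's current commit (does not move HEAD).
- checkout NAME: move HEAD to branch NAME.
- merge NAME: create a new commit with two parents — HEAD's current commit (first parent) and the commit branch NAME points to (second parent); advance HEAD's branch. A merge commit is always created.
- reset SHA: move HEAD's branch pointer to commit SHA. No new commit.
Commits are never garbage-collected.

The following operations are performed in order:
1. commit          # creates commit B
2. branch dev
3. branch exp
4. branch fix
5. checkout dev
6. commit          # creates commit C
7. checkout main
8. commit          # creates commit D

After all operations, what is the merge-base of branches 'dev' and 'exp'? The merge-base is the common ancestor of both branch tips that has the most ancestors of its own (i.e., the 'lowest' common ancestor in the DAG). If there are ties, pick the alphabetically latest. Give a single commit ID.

Answer: B

Derivation:
After op 1 (commit): HEAD=main@B [main=B]
After op 2 (branch): HEAD=main@B [dev=B main=B]
After op 3 (branch): HEAD=main@B [dev=B exp=B main=B]
After op 4 (branch): HEAD=main@B [dev=B exp=B fix=B main=B]
After op 5 (checkout): HEAD=dev@B [dev=B exp=B fix=B main=B]
After op 6 (commit): HEAD=dev@C [dev=C exp=B fix=B main=B]
After op 7 (checkout): HEAD=main@B [dev=C exp=B fix=B main=B]
After op 8 (commit): HEAD=main@D [dev=C exp=B fix=B main=D]
ancestors(dev=C): ['A', 'B', 'C']
ancestors(exp=B): ['A', 'B']
common: ['A', 'B']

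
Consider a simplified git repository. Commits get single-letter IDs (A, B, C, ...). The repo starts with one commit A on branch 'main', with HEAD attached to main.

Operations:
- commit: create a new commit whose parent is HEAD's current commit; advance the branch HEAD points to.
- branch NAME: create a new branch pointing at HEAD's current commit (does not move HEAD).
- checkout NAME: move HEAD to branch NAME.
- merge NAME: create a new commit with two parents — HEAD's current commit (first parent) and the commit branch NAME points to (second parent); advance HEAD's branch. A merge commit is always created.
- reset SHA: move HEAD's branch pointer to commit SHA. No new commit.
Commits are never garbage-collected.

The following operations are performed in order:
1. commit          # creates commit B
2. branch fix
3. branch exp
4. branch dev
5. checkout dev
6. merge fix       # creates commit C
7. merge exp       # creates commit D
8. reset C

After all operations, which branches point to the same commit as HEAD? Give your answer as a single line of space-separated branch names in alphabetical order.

After op 1 (commit): HEAD=main@B [main=B]
After op 2 (branch): HEAD=main@B [fix=B main=B]
After op 3 (branch): HEAD=main@B [exp=B fix=B main=B]
After op 4 (branch): HEAD=main@B [dev=B exp=B fix=B main=B]
After op 5 (checkout): HEAD=dev@B [dev=B exp=B fix=B main=B]
After op 6 (merge): HEAD=dev@C [dev=C exp=B fix=B main=B]
After op 7 (merge): HEAD=dev@D [dev=D exp=B fix=B main=B]
After op 8 (reset): HEAD=dev@C [dev=C exp=B fix=B main=B]

Answer: dev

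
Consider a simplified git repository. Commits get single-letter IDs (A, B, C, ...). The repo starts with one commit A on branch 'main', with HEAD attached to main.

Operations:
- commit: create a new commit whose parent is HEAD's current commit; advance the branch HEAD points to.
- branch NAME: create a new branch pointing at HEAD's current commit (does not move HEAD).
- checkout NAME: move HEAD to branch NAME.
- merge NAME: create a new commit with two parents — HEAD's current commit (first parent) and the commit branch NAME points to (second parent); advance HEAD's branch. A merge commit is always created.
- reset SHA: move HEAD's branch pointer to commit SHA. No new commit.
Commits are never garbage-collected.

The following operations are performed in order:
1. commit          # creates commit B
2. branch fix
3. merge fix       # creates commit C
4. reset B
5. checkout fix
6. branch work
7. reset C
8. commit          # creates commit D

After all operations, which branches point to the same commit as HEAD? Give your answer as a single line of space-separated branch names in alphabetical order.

Answer: fix

Derivation:
After op 1 (commit): HEAD=main@B [main=B]
After op 2 (branch): HEAD=main@B [fix=B main=B]
After op 3 (merge): HEAD=main@C [fix=B main=C]
After op 4 (reset): HEAD=main@B [fix=B main=B]
After op 5 (checkout): HEAD=fix@B [fix=B main=B]
After op 6 (branch): HEAD=fix@B [fix=B main=B work=B]
After op 7 (reset): HEAD=fix@C [fix=C main=B work=B]
After op 8 (commit): HEAD=fix@D [fix=D main=B work=B]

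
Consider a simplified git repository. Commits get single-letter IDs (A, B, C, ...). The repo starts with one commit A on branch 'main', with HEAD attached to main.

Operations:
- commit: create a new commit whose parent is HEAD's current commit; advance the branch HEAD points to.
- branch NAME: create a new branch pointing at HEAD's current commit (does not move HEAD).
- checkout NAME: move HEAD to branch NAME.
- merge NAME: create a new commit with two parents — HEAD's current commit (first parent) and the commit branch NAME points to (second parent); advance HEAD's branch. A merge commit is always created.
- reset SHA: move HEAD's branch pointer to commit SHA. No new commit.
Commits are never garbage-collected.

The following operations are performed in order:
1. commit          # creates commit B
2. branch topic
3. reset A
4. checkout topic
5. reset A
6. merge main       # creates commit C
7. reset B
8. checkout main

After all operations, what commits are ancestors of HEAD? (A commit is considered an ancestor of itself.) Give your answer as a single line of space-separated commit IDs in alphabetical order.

Answer: A

Derivation:
After op 1 (commit): HEAD=main@B [main=B]
After op 2 (branch): HEAD=main@B [main=B topic=B]
After op 3 (reset): HEAD=main@A [main=A topic=B]
After op 4 (checkout): HEAD=topic@B [main=A topic=B]
After op 5 (reset): HEAD=topic@A [main=A topic=A]
After op 6 (merge): HEAD=topic@C [main=A topic=C]
After op 7 (reset): HEAD=topic@B [main=A topic=B]
After op 8 (checkout): HEAD=main@A [main=A topic=B]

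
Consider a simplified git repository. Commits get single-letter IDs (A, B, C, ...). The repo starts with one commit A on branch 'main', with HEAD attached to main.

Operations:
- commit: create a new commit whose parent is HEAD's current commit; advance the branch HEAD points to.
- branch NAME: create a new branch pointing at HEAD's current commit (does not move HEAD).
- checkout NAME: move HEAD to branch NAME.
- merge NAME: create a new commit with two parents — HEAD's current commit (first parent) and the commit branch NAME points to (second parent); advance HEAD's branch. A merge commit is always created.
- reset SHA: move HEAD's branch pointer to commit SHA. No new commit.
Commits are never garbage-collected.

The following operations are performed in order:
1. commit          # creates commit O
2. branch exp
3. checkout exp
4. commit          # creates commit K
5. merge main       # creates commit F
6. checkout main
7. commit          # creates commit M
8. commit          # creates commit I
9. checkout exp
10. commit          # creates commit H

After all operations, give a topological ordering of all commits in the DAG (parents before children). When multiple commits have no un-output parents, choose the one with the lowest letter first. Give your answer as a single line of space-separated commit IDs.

After op 1 (commit): HEAD=main@O [main=O]
After op 2 (branch): HEAD=main@O [exp=O main=O]
After op 3 (checkout): HEAD=exp@O [exp=O main=O]
After op 4 (commit): HEAD=exp@K [exp=K main=O]
After op 5 (merge): HEAD=exp@F [exp=F main=O]
After op 6 (checkout): HEAD=main@O [exp=F main=O]
After op 7 (commit): HEAD=main@M [exp=F main=M]
After op 8 (commit): HEAD=main@I [exp=F main=I]
After op 9 (checkout): HEAD=exp@F [exp=F main=I]
After op 10 (commit): HEAD=exp@H [exp=H main=I]
commit A: parents=[]
commit F: parents=['K', 'O']
commit H: parents=['F']
commit I: parents=['M']
commit K: parents=['O']
commit M: parents=['O']
commit O: parents=['A']

Answer: A O K F H M I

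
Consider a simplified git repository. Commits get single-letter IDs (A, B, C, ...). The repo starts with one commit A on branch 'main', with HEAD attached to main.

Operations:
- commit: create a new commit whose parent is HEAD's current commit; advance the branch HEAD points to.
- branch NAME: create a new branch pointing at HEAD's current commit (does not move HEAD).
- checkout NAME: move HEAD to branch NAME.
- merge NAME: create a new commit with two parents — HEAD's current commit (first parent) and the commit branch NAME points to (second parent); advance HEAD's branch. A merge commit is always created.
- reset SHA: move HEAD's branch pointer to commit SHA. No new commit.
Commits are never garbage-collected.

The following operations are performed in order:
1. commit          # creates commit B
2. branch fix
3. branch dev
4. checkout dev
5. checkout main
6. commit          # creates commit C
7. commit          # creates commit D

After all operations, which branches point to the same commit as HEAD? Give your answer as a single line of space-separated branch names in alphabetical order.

Answer: main

Derivation:
After op 1 (commit): HEAD=main@B [main=B]
After op 2 (branch): HEAD=main@B [fix=B main=B]
After op 3 (branch): HEAD=main@B [dev=B fix=B main=B]
After op 4 (checkout): HEAD=dev@B [dev=B fix=B main=B]
After op 5 (checkout): HEAD=main@B [dev=B fix=B main=B]
After op 6 (commit): HEAD=main@C [dev=B fix=B main=C]
After op 7 (commit): HEAD=main@D [dev=B fix=B main=D]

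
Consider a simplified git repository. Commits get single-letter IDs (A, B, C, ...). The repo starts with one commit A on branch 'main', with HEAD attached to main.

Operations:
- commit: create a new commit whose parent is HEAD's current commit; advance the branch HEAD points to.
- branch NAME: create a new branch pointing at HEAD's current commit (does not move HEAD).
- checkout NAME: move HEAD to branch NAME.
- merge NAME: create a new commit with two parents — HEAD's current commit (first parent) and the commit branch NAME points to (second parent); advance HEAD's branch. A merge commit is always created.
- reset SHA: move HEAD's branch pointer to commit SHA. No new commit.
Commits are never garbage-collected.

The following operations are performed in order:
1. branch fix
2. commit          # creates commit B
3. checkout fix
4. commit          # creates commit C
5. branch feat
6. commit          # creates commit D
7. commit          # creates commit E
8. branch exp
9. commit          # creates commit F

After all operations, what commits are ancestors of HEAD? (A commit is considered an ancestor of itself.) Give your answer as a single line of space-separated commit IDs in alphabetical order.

After op 1 (branch): HEAD=main@A [fix=A main=A]
After op 2 (commit): HEAD=main@B [fix=A main=B]
After op 3 (checkout): HEAD=fix@A [fix=A main=B]
After op 4 (commit): HEAD=fix@C [fix=C main=B]
After op 5 (branch): HEAD=fix@C [feat=C fix=C main=B]
After op 6 (commit): HEAD=fix@D [feat=C fix=D main=B]
After op 7 (commit): HEAD=fix@E [feat=C fix=E main=B]
After op 8 (branch): HEAD=fix@E [exp=E feat=C fix=E main=B]
After op 9 (commit): HEAD=fix@F [exp=E feat=C fix=F main=B]

Answer: A C D E F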